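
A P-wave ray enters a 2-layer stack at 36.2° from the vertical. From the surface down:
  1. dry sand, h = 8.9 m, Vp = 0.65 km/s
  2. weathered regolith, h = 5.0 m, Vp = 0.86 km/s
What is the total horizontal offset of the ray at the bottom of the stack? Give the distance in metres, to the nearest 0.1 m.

Apply Snell's law at each interface; in layer i the horizontal offset is hᵢ·tan θᵢ.
Layer 1: θ = 36.20°; offset = 8.9·tan 36.20° = 6.514 m.
Layer 2: sin θ = 0.86·sin 36.2°/0.65 = 0.7814, θ = 51.39°; offset = 5.0·tan 51.39° = 6.261 m.
Summing the layer offsets gives 12.775 m.

12.8 m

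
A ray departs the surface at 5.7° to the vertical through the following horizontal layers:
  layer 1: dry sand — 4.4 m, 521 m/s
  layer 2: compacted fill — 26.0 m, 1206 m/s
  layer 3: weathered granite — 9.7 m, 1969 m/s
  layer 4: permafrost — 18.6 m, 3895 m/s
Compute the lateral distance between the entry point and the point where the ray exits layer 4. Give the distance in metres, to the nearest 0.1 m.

Apply Snell's law at each interface; in layer i the horizontal offset is hᵢ·tan θᵢ.
Layer 1: θ = 5.70°; offset = 4.4·tan 5.70° = 0.439 m.
Layer 2: sin θ = 1206·sin 5.7°/521 = 0.2299, θ = 13.29°; offset = 26.0·tan 13.29° = 6.142 m.
Layer 3: sin θ = 1969·sin 5.7°/521 = 0.3754, θ = 22.05°; offset = 9.7·tan 22.05° = 3.928 m.
Layer 4: sin θ = 3895·sin 5.7°/521 = 0.7425, θ = 47.95°; offset = 18.6·tan 47.95° = 20.618 m.
Total horizontal offset = 31.128 m.

31.1 m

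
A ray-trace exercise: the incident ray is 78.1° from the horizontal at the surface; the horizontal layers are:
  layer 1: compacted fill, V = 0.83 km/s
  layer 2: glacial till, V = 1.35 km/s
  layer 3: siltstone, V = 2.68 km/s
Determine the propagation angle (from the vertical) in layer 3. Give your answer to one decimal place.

41.7°

From the normal: θ₁ = 90° − 78.1° = 11.9°.
Snell's law across each interface conserves sin θ / V, so sin θ_3 = V_3·sin θ₁/V₁.
sin θ_3 = 2.68 × sin 11.9° / 0.83 = 0.6658.
θ_3 = arcsin 0.6658 = 41.74°.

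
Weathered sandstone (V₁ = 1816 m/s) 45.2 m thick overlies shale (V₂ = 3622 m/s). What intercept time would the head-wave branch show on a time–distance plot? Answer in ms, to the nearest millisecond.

43 ms

θ_c = arcsin(V₁/V₂) = arcsin(1816/3622) = 30.09°; cos θ_c = 0.8652.
tᵢ = 2h·cos θ_c / V₁ = 2·45.2·0.8652 / 1816 = 0.04307 s.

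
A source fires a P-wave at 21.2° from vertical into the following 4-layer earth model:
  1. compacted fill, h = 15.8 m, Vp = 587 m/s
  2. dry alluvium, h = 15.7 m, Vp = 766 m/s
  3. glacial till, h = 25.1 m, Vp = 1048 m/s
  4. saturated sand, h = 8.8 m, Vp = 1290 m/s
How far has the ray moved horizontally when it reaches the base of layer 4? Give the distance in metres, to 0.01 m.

p = sin θ₁/V₁ = sin 21.2°/587 = 6.1606e-04 s/m is conserved through the stack.
Layer 1: θ = 21.20°; offset = 15.8·tan 21.20° = 6.1284 m.
Layer 2: sin θ = p·766 = 0.4719 → θ = 28.16°; offset = 15.7·tan 28.16° = 8.4033 m.
Layer 3: sin θ = p·1048 = 0.6456 → θ = 40.21°; offset = 25.1·tan 40.21° = 21.2206 m.
Layer 4: sin θ = p·1290 = 0.7947 → θ = 52.63°; offset = 8.8·tan 52.63° = 11.5216 m.
Σ offsets = 47.2740 m.

47.27 m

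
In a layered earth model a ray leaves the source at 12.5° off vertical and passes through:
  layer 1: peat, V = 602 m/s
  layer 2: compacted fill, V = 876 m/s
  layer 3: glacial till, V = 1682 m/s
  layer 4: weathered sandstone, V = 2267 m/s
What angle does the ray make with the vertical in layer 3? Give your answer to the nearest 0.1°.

37.2°

Snell's law across each interface conserves sin θ / V, so sin θ_3 = V_3·sin θ₁/V₁.
sin θ_3 = 1682 × sin 12.5° / 602 = 0.6047.
θ_3 = arcsin 0.6047 = 37.21°.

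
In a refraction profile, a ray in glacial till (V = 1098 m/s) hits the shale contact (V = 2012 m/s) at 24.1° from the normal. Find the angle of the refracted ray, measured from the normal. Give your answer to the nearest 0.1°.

48.4°

sin θ₁/V₁ = sin θ₂/V₂ ⇒ sin θ₂ = 2012·sin 24.1°/1098 = 2012·0.4083/1098 = 0.7482.
θ₂ = arcsin 0.7482 = 48.44° from the normal.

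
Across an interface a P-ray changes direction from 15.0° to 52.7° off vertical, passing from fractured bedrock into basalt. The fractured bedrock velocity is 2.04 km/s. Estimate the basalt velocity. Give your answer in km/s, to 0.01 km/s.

Snell's law: sin 15.0°/V₁ = sin 52.7°/V₂.
V₂ = V₁·sin 52.7°/sin 15.0° = 2.04 × 3.0735 = 6.27 km/s.

6.27 km/s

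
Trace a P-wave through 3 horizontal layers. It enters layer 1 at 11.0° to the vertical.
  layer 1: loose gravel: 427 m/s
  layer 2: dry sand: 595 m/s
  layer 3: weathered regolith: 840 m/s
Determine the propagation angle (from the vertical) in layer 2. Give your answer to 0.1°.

Ray parameter p = sin 11.0° / 427 = 4.4686e-04 s/m.
sin θ_2 = p·V_2 = 4.4686e-04 × 595 = 0.2659.
θ_2 = arcsin 0.2659 = 15.42°.

15.4°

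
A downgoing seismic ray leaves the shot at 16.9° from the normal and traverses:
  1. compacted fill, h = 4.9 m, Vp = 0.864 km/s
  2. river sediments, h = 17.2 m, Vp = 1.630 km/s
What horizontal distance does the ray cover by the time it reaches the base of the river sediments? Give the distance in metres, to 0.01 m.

Apply Snell's law at each interface; in layer i the horizontal offset is hᵢ·tan θᵢ.
Layer 1: θ = 16.90°; offset = 4.9·tan 16.90° = 1.4887 m.
Layer 2: sin θ = 1.630·sin 16.9°/0.864 = 0.5484, θ = 33.26°; offset = 17.2·tan 33.26° = 11.2809 m.
Total horizontal offset = 12.7696 m.

12.77 m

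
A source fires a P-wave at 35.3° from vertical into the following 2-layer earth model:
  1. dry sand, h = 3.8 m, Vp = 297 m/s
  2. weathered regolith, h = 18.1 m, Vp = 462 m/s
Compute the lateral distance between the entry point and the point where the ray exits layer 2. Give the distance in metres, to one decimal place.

Apply Snell's law at each interface; in layer i the horizontal offset is hᵢ·tan θᵢ.
Layer 1: θ = 35.30°; offset = 3.8·tan 35.30° = 2.691 m.
Layer 2: sin θ = 462·sin 35.3°/297 = 0.8989, θ = 64.01°; offset = 18.1·tan 64.01° = 37.131 m.
Total horizontal offset = 39.822 m.

39.8 m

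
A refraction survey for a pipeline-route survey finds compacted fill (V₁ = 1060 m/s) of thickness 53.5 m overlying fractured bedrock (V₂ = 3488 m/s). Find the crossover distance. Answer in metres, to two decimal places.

x_cross = 2h·√((V₂+V₁)/(V₂−V₁)).
(V₂+V₁)/(V₂−V₁) = (3488+1060)/(3488−1060) = 1.8731; √ = 1.3686.
x_cross = 2·53.5·1.3686 = 146.44 m.

146.44 m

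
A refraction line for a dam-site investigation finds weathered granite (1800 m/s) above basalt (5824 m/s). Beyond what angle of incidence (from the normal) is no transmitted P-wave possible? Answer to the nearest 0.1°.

At critical incidence the refracted ray runs along the interface (θ₂ = 90°), so sin θ_c = V₁/V₂.
θ_c = arcsin(1800/5824) = arcsin 0.3091 = 18.00°.

18.0°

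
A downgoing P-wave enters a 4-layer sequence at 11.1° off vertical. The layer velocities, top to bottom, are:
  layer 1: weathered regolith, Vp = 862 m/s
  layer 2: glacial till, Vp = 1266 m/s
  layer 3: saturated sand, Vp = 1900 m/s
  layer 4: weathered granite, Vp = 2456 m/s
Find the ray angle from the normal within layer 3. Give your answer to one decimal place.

25.1°

Snell's law across each interface conserves sin θ / V, so sin θ_3 = V_3·sin θ₁/V₁.
sin θ_3 = 1900 × sin 11.1° / 862 = 0.4244.
θ_3 = 25.11° from the vertical.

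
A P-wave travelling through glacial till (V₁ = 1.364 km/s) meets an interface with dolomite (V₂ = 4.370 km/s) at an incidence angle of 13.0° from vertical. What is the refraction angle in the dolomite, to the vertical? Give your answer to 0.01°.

46.11°

Snell's law: sin θ₂ = (V₂/V₁)·sin θ₁ = (4.370/1.364)·sin 13.0° = 0.7207.
θ₂ = arcsin 0.7207 = 46.11° from the normal.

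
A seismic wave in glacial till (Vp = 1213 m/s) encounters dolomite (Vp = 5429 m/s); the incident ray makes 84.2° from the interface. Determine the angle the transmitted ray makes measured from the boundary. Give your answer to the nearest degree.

63°

Angle from the normal: 90° − 84.2° = 5.8°.
sin θ₁/V₁ = sin θ₂/V₂ ⇒ sin θ₂ = 5429·sin 5.8°/1213 = 5429·0.1011/1213 = 0.4523.
θ₂ = sin⁻¹(0.4523) = 26.89° (from vertical).
From the interface: 90° − 26.89° = 63.11°.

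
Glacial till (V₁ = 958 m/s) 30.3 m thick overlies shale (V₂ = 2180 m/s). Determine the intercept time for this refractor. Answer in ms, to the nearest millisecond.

tᵢ = 2h·√(V₂²−V₁²)/(V₁V₂).
√(V₂²−V₁²) = √(2180²−958²) = 1958.2 m/s.
tᵢ = 2·30.3·1958.2/(958·2180) = 0.05682 s.

57 ms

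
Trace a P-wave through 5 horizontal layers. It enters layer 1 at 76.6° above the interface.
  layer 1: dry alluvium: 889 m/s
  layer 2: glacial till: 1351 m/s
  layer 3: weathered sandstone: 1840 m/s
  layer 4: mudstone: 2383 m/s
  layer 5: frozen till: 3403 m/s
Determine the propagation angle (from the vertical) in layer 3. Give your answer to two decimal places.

From the normal: θ₁ = 90° − 76.6° = 13.4°.
Ray parameter p = sin 13.4° / 889 = 2.6068e-04 s/m.
sin θ_3 = p·V_3 = 2.6068e-04 × 1840 = 0.4797.
θ_3 = 28.66° from the vertical.

28.66°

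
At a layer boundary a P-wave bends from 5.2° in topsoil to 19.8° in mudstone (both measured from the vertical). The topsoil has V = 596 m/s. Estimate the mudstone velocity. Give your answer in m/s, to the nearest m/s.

Snell's law: sin 5.2°/V₁ = sin 19.8°/V₂.
V₂ = V₁·sin 19.8°/sin 5.2° = 596 × 3.7375 = 2227.54 m/s.

2228 m/s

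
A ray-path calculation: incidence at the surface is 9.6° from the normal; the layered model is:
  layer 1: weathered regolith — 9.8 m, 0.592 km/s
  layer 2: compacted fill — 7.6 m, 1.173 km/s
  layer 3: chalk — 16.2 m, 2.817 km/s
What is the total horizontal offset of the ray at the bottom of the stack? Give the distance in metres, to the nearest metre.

25 m

p = sin θ₁/V₁ = sin 9.6°/0.592 = 2.8170e-01 s/km is conserved through the stack.
Layer 1: θ = 9.60°; offset = 9.8·tan 9.60° = 1.658 m.
Layer 2: sin θ = p·1.173 = 0.3304 → θ = 19.30°; offset = 7.6·tan 19.30° = 2.661 m.
Layer 3: sin θ = p·2.817 = 0.7936 → θ = 52.52°; offset = 16.2·tan 52.52° = 21.127 m.
Summing the layer offsets gives 25.445 m.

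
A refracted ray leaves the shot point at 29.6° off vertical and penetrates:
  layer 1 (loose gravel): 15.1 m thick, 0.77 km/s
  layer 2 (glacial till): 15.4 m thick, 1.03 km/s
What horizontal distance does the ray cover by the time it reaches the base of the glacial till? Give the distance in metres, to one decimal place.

22.1 m

Apply Snell's law at each interface; in layer i the horizontal offset is hᵢ·tan θᵢ.
Layer 1: θ = 29.60°; offset = 15.1·tan 29.60° = 8.578 m.
Layer 2: sin θ = 1.03·sin 29.6°/0.77 = 0.6607, θ = 41.36°; offset = 15.4·tan 41.36° = 13.556 m.
Summing the layer offsets gives 22.134 m.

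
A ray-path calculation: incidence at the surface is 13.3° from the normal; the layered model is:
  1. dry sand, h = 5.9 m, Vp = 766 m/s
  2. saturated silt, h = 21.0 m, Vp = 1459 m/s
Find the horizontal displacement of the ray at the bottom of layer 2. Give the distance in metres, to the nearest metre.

Apply Snell's law at each interface; in layer i the horizontal offset is hᵢ·tan θᵢ.
Layer 1: θ = 13.30°; offset = 5.9·tan 13.30° = 1.395 m.
Layer 2: sin θ = 1459·sin 13.3°/766 = 0.4382, θ = 25.99°; offset = 21.0·tan 25.99° = 10.237 m.
Σ offsets = 11.631 m.

12 m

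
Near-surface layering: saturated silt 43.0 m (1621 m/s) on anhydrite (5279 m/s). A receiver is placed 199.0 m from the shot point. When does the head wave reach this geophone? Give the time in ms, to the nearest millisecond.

88 ms

t = x/V₂ + 2h·√(V₂²−V₁²)/(V₁V₂).
√(V₂²−V₁²) = √(5279²−1621²) = 5024.0 m/s; delay term = 2·43.0·5024.0/(1621·5279) = 0.05049 s.
t = 199.0/5279 + 0.05049 = 0.08819 s.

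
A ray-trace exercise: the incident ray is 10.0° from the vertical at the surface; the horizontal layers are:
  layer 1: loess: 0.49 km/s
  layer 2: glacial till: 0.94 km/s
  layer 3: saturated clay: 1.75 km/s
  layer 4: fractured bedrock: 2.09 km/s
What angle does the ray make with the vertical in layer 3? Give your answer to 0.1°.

Snell's law across each interface conserves sin θ / V, so sin θ_3 = V_3·sin θ₁/V₁.
sin θ_3 = 1.75 × sin 10.0° / 0.49 = 0.6202.
θ_3 = arcsin 0.6202 = 38.33°.

38.3°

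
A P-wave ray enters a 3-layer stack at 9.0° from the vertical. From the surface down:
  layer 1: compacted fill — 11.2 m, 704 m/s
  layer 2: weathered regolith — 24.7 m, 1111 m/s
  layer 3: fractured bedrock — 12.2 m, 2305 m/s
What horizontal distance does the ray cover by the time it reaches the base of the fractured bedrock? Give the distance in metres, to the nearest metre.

Ray parameter p = sin 9.0° / 704 m/s = 2.2221e-04 s/m.
Layer 1: θ = 9.00°; offset = 11.2·tan 9.00° = 1.774 m.
Layer 2: sin θ = p·1111 = 0.2469 → θ = 14.29°; offset = 24.7·tan 14.29° = 6.293 m.
Layer 3: sin θ = p·2305 = 0.5122 → θ = 30.81°; offset = 12.2·tan 30.81° = 7.275 m.
Σ offsets = 15.342 m.

15 m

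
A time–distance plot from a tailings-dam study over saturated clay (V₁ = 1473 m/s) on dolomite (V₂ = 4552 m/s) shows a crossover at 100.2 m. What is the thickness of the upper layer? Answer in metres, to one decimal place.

x_cross = 2h·√((V₂+V₁)/(V₂−V₁)) → h = x_cross / (2·√((V₂+V₁)/(V₂−V₁))).
√((V₂+V₁)/(V₂−V₁)) = √((4552+1473)/(4552−1473)) = 1.3989.
h = 100.2 / (2·1.3989) = 35.81 m.

35.8 m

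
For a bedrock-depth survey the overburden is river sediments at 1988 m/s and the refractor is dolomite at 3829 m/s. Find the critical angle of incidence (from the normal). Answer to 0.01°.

31.28°

Critical incidence: sin θ_c = V₁/V₂ = 1988/3829 = 0.5192.
θ_c = arcsin 0.5192 = 31.28°.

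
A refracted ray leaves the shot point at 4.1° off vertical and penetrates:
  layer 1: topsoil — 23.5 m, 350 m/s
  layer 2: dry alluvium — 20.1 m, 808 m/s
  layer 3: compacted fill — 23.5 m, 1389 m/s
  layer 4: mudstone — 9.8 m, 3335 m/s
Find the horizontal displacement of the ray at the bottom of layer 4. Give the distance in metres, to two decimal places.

21.12 m

Ray parameter p = sin 4.1° / 350 m/s = 2.0428e-04 s/m.
Layer 1: θ = 4.10°; offset = 23.5·tan 4.10° = 1.6845 m.
Layer 2: sin θ = p·808 = 0.1651 → θ = 9.50°; offset = 20.1·tan 9.50° = 3.3638 m.
Layer 3: sin θ = p·1389 = 0.2837 → θ = 16.48°; offset = 23.5·tan 16.48° = 6.9537 m.
Layer 4: sin θ = p·3335 = 0.6813 → θ = 42.94°; offset = 9.8·tan 42.94° = 9.1204 m.
Total horizontal offset = 21.1224 m.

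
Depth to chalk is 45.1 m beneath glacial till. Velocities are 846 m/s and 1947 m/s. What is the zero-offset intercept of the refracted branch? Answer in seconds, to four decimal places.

0.0960 s

θ_c = arcsin(V₁/V₂) = arcsin(846/1947) = 25.75°; cos θ_c = 0.9007.
tᵢ = 2h·cos θ_c / V₁ = 2·45.1·0.9007 / 846 = 0.09603 s.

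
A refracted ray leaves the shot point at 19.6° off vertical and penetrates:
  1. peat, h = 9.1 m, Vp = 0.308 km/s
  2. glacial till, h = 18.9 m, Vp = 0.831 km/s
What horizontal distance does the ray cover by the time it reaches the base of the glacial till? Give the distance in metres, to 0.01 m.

Ray parameter p = sin 19.6° / 0.308 km/s = 1.0891e+00 s/km.
Layer 1: θ = 19.60°; offset = 9.1·tan 19.60° = 3.2404 m.
Layer 2: sin θ = p·0.831 = 0.9051 → θ = 64.83°; offset = 18.9·tan 64.83° = 40.2231 m.
Σ offsets = 43.4635 m.

43.46 m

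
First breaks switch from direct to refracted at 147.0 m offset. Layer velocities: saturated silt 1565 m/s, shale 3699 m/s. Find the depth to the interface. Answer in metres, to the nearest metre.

47 m

x_cross = 2h·√((V₂+V₁)/(V₂−V₁)) → h = x_cross / (2·√((V₂+V₁)/(V₂−V₁))).
√((V₂+V₁)/(V₂−V₁)) = √((3699+1565)/(3699−1565)) = 1.5706.
h = 147.0 / (2·1.5706) = 46.80 m.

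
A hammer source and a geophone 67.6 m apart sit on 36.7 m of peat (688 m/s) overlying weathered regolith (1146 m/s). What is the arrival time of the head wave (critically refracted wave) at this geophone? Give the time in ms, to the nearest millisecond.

144 ms

t = x/V₂ + 2h·√(V₂²−V₁²)/(V₁V₂).
√(V₂²−V₁²) = √(1146²−688²) = 916.5 m/s; delay term = 2·36.7·916.5/(688·1146) = 0.08532 s.
t = 67.6/1146 + 0.08532 = 0.14431 s.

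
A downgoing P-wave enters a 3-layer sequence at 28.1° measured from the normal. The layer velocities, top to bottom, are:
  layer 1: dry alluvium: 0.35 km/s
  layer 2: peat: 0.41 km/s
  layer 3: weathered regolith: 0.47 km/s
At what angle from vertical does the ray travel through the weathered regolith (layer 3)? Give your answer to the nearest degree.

Ray parameter p = sin 28.1° / 0.35 = 1.3457e+00 s/km.
sin θ_3 = p·V_3 = 1.3457e+00 × 0.47 = 0.6325.
θ_3 = 39.23° from the vertical.

39°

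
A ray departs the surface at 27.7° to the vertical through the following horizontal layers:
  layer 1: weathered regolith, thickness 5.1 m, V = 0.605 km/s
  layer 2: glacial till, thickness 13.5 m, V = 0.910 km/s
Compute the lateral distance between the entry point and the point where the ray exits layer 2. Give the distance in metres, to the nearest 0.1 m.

15.9 m

p = sin θ₁/V₁ = sin 27.7°/0.605 = 7.6833e-01 s/km is conserved through the stack.
Layer 1: θ = 27.70°; offset = 5.1·tan 27.70° = 2.678 m.
Layer 2: sin θ = p·0.910 = 0.6992 → θ = 44.36°; offset = 13.5·tan 44.36° = 13.202 m.
Total horizontal offset = 15.880 m.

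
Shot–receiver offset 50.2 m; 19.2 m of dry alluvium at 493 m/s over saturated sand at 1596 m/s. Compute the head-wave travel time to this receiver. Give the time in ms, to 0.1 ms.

θ_c = arcsin(V₁/V₂) = arcsin(493/1596) = 17.99°, cos θ_c = 0.9511.
Intercept time tᵢ = 2h cos θ_c / V₁ = 2·19.2·0.9511/493 = 0.07408 s.
t = x/V₂ + tᵢ = 50.2/1596 + 0.07408 = 0.10553 s.

105.5 ms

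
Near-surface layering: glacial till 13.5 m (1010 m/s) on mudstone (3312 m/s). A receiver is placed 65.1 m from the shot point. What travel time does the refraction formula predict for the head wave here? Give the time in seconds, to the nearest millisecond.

t = x/V₂ + 2h·√(V₂²−V₁²)/(V₁V₂).
√(V₂²−V₁²) = √(3312²−1010²) = 3154.2 m/s; delay term = 2·13.5·3154.2/(1010·3312) = 0.02546 s.
t = 65.1/3312 + 0.02546 = 0.04512 s.

0.045 s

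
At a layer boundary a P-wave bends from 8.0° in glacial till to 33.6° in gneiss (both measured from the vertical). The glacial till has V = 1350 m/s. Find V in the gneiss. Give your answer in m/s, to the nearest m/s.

5368 m/s

sin 8.0° = 0.1392; sin 33.6° = 0.5534.
V₂ = V₁·(sin θ₂/sin θ₁) = 1350·(0.5534/0.1392) = 5367.98 m/s.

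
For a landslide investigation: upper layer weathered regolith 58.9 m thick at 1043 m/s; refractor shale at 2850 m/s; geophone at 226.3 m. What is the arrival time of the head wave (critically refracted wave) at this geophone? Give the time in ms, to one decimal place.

184.5 ms

θ_c = arcsin(V₁/V₂) = arcsin(1043/2850) = 21.47°, cos θ_c = 0.9306.
Intercept time tᵢ = 2h cos θ_c / V₁ = 2·58.9·0.9306/1043 = 0.10511 s.
t = x/V₂ + tᵢ = 226.3/2850 + 0.10511 = 0.18451 s.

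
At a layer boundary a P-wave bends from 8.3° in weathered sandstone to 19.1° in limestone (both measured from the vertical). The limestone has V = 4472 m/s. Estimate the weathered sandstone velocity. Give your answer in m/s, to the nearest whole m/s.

Snell's law: sin 8.3°/V₁ = sin 19.1°/V₂.
V₁ = V₂·sin 8.3°/sin 19.1° = 4472 × 0.4412 = 1972.88 m/s.

1973 m/s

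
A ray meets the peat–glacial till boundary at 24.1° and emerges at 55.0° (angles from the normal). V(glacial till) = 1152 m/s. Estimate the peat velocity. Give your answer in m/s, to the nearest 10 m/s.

570 m/s

Snell's law: sin 24.1°/V₁ = sin 55.0°/V₂.
V₁ = V₂·sin 24.1°/sin 55.0° = 1152 × 0.4985 = 574.25 m/s.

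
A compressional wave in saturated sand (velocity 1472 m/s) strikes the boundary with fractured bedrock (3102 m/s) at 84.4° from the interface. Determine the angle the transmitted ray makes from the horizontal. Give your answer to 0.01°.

78.13°

Angle from the normal: 90° − 84.4° = 5.6°.
sin θ₁/V₁ = sin θ₂/V₂ ⇒ sin θ₂ = 3102·sin 5.6°/1472 = 3102·0.0976/1472 = 0.2056.
θ₂ = sin⁻¹(0.2056) = 11.87° (from vertical).
From the interface: 90° − 11.87° = 78.13°.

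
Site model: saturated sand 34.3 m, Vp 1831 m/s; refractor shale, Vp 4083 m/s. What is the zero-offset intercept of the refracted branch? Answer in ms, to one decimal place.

θ_c = arcsin(V₁/V₂) = arcsin(1831/4083) = 26.64°; cos θ_c = 0.8938.
tᵢ = 2h·cos θ_c / V₁ = 2·34.3·0.8938 / 1831 = 0.03349 s.

33.5 ms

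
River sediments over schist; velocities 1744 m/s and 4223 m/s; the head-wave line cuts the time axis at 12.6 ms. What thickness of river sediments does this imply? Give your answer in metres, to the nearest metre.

θ_c = arcsin(1744/4223) = 24.39°; cos θ_c = 0.9107.
tᵢ = 2h cos θ_c/V₁ ⇒ h = tᵢ·V₁/(2 cos θ_c) = 0.0126·1744/(2·0.9107) = 12.06 m.

12 m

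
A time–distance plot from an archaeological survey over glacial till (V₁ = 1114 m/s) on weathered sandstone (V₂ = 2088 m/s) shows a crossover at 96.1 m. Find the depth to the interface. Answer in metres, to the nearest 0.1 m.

26.5 m

h = (x_cross/2)·√((V₂−V₁)/(V₂+V₁)).
(V₂−V₁)/(V₂+V₁) = (2088−1114)/(2088+1114) = 0.3042; √ = 0.5515.
h = (96.1/2)·0.5515 = 26.50 m.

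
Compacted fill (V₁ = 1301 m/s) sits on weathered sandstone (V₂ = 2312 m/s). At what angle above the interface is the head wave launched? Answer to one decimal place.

55.8°

At critical incidence the refracted ray runs along the interface (θ₂ = 90°), so sin θ_c = V₁/V₂.
θ_c = arcsin(1301/2312) = arcsin 0.5627 = 34.24°.
Measured from the interface: 90° − 34.24° = 55.76°.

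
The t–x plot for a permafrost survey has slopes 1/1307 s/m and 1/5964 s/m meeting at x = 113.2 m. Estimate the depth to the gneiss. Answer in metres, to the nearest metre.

45 m

h = (x_cross/2)·√((V₂−V₁)/(V₂+V₁)).
(V₂−V₁)/(V₂+V₁) = (5964−1307)/(5964+1307) = 0.6405; √ = 0.8003.
h = (113.2/2)·0.8003 = 45.30 m.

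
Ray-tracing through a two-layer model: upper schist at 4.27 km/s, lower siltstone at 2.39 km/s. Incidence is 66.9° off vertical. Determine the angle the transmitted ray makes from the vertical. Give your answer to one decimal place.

31.0°

Snell's law: sin θ₂ = (V₂/V₁)·sin θ₁ = (2.39/4.27)·sin 66.9° = 0.5148.
θ₂ = sin⁻¹(0.5148) = 30.99° (from vertical).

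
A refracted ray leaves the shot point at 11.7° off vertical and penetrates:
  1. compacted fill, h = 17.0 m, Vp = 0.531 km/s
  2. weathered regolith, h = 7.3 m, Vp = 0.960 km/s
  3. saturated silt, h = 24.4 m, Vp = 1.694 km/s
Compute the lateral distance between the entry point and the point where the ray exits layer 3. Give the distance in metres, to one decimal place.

27.1 m

Apply Snell's law at each interface; in layer i the horizontal offset is hᵢ·tan θᵢ.
Layer 1: θ = 11.70°; offset = 17.0·tan 11.70° = 3.521 m.
Layer 2: sin θ = 0.960·sin 11.7°/0.531 = 0.3666, θ = 21.51°; offset = 7.3·tan 21.51° = 2.877 m.
Layer 3: sin θ = 1.694·sin 11.7°/0.531 = 0.6469, θ = 40.31°; offset = 24.4·tan 40.31° = 20.701 m.
Σ offsets = 27.098 m.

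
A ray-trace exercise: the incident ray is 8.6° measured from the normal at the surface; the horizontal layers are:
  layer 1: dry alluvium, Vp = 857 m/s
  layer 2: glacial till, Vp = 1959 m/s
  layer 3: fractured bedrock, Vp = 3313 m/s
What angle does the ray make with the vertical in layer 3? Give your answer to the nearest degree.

35°

Ray parameter p = sin 8.6° / 857 = 1.7449e-04 s/m.
sin θ_3 = p·V_3 = 1.7449e-04 × 3313 = 0.5781.
θ_3 = arcsin 0.5781 = 35.32°.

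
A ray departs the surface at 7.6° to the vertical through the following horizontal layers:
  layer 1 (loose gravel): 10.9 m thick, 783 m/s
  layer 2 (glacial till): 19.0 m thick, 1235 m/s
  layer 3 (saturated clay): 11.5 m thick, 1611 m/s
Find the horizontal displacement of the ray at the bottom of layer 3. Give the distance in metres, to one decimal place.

Ray parameter p = sin 7.6° / 783 m/s = 1.6891e-04 s/m.
Layer 1: θ = 7.60°; offset = 10.9·tan 7.60° = 1.454 m.
Layer 2: sin θ = p·1235 = 0.2086 → θ = 12.04°; offset = 19.0·tan 12.04° = 4.053 m.
Layer 3: sin θ = p·1611 = 0.2721 → θ = 15.79°; offset = 11.5·tan 15.79° = 3.252 m.
Σ offsets = 8.759 m.

8.8 m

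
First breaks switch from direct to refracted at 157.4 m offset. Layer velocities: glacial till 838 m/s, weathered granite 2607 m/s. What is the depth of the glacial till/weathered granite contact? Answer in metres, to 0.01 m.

56.40 m

x_cross = 2h·√((V₂+V₁)/(V₂−V₁)) → h = x_cross / (2·√((V₂+V₁)/(V₂−V₁))).
√((V₂+V₁)/(V₂−V₁)) = √((2607+838)/(2607−838)) = 1.3955.
h = 157.4 / (2·1.3955) = 56.40 m.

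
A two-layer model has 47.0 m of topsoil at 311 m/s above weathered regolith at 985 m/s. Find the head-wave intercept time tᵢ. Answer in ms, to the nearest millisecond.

θ_c = arcsin(V₁/V₂) = arcsin(311/985) = 18.41°; cos θ_c = 0.9488.
tᵢ = 2h·cos θ_c / V₁ = 2·47.0·0.9488 / 311 = 0.28679 s.

287 ms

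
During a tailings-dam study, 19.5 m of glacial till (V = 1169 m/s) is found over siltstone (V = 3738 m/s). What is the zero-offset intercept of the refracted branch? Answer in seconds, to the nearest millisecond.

0.032 s

tᵢ = 2h·√(V₂²−V₁²)/(V₁V₂).
√(V₂²−V₁²) = √(3738²−1169²) = 3550.5 m/s.
tᵢ = 2·19.5·3550.5/(1169·3738) = 0.03169 s.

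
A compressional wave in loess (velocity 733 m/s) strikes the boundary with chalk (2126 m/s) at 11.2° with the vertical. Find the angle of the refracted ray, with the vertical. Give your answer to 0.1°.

34.3°

Snell's law: sin θ₂ = (V₂/V₁)·sin θ₁ = (2126/733)·sin 11.2° = 0.5634.
θ₂ = arcsin 0.5634 = 34.29° from the normal.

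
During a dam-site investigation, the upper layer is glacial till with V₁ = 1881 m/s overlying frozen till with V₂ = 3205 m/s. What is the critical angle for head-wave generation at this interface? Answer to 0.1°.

35.9°

At critical incidence the refracted ray runs along the interface (θ₂ = 90°), so sin θ_c = V₁/V₂.
θ_c = arcsin(1881/3205) = arcsin 0.5869 = 35.94°.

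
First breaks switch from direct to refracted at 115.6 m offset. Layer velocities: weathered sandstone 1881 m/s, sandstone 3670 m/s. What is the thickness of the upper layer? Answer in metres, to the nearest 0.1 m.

32.8 m

h = (x_cross/2)·√((V₂−V₁)/(V₂+V₁)).
(V₂−V₁)/(V₂+V₁) = (3670−1881)/(3670+1881) = 0.3223; √ = 0.5677.
h = (115.6/2)·0.5677 = 32.81 m.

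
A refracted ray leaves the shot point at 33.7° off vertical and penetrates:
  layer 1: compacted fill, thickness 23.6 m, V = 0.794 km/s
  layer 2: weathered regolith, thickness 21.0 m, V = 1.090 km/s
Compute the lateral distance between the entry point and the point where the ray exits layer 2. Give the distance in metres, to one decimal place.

40.4 m

Apply Snell's law at each interface; in layer i the horizontal offset is hᵢ·tan θᵢ.
Layer 1: θ = 33.70°; offset = 23.6·tan 33.70° = 15.739 m.
Layer 2: sin θ = 1.090·sin 33.7°/0.794 = 0.7617, θ = 49.61°; offset = 21.0·tan 49.61° = 24.686 m.
Σ offsets = 40.426 m.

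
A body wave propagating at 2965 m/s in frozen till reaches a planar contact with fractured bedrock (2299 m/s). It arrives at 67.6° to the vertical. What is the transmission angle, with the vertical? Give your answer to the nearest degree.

46°

sin θ₁/V₁ = sin θ₂/V₂ ⇒ sin θ₂ = 2299·sin 67.6°/2965 = 2299·0.9245/2965 = 0.7169.
θ₂ = arcsin 0.7169 = 45.80° from the normal.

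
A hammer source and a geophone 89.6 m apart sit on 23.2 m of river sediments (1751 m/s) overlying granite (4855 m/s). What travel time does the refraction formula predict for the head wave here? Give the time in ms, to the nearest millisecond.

θ_c = arcsin(V₁/V₂) = arcsin(1751/4855) = 21.14°, cos θ_c = 0.9327.
Intercept time tᵢ = 2h cos θ_c / V₁ = 2·23.2·0.9327/1751 = 0.02472 s.
t = x/V₂ + tᵢ = 89.6/4855 + 0.02472 = 0.04317 s.

43 ms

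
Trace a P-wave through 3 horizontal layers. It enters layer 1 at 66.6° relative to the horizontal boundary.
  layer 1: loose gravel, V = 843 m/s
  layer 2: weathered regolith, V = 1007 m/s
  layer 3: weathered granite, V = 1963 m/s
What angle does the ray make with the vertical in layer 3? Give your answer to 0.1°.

From the normal: θ₁ = 90° − 66.6° = 23.4°.
Snell's law across each interface conserves sin θ / V, so sin θ_3 = V_3·sin θ₁/V₁.
sin θ_3 = 1963 × sin 23.4° / 843 = 0.9248.
θ_3 = arcsin 0.9248 = 67.64°.

67.6°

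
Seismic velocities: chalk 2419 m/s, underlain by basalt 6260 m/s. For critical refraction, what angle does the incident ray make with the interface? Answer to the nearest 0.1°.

At critical incidence the refracted ray runs along the interface (θ₂ = 90°), so sin θ_c = V₁/V₂.
θ_c = arcsin(2419/6260) = arcsin 0.3864 = 22.73°.
Measured from the interface: 90° − 22.73° = 67.27°.

67.3°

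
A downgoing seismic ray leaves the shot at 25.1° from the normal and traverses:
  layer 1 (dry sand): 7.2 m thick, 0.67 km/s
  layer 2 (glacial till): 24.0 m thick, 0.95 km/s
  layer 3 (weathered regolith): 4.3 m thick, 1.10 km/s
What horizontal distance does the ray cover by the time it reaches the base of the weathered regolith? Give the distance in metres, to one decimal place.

Ray parameter p = sin 25.1° / 0.67 km/s = 6.3313e-01 s/km.
Layer 1: θ = 25.10°; offset = 7.2·tan 25.10° = 3.373 m.
Layer 2: sin θ = p·0.95 = 0.6015 → θ = 36.98°; offset = 24.0·tan 36.98° = 18.069 m.
Layer 3: sin θ = p·1.10 = 0.6964 → θ = 44.14°; offset = 4.3·tan 44.14° = 4.173 m.
Σ offsets = 25.615 m.

25.6 m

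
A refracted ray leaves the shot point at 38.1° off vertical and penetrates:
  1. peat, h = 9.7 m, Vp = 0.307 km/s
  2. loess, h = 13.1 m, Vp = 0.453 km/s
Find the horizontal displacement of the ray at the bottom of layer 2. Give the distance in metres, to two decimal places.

p = sin θ₁/V₁ = sin 38.1°/0.307 = 2.0099e+00 s/km is conserved through the stack.
Layer 1: θ = 38.10°; offset = 9.7·tan 38.10° = 7.6058 m.
Layer 2: sin θ = p·0.453 = 0.9105 → θ = 65.57°; offset = 13.1·tan 65.57° = 28.8409 m.
Σ offsets = 36.4467 m.

36.45 m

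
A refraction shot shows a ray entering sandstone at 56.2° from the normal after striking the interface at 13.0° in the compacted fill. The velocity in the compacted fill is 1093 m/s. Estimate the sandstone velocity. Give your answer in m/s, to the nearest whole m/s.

4038 m/s

sin 13.0° = 0.2250; sin 56.2° = 0.8310.
V₂ = V₁·(sin θ₂/sin θ₁) = 1093·(0.8310/0.2250) = 4037.62 m/s.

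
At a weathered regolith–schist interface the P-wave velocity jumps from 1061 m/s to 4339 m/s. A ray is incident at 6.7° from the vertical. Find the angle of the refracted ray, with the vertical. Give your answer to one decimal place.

Snell's law: sin θ₂ = (V₂/V₁)·sin θ₁ = (4339/1061)·sin 6.7° = 0.4771.
θ₂ = sin⁻¹(0.4771) = 28.50° (from vertical).

28.5°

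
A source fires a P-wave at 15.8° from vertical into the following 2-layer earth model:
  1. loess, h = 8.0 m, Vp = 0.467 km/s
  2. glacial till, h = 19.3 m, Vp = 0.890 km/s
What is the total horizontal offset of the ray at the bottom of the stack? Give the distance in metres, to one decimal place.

Apply Snell's law at each interface; in layer i the horizontal offset is hᵢ·tan θᵢ.
Layer 1: θ = 15.80°; offset = 8.0·tan 15.80° = 2.264 m.
Layer 2: sin θ = 0.890·sin 15.8°/0.467 = 0.5189, θ = 31.26°; offset = 19.3·tan 31.26° = 11.716 m.
Σ offsets = 13.979 m.

14.0 m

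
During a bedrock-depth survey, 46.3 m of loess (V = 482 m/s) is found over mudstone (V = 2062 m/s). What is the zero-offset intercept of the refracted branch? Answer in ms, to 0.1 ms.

θ_c = arcsin(V₁/V₂) = arcsin(482/2062) = 13.52°; cos θ_c = 0.9723.
tᵢ = 2h·cos θ_c / V₁ = 2·46.3·0.9723 / 482 = 0.18679 s.

186.8 ms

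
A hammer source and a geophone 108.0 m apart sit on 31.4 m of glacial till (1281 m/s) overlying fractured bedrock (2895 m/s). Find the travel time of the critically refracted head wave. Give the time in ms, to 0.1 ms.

81.3 ms

t = x/V₂ + 2h·√(V₂²−V₁²)/(V₁V₂).
√(V₂²−V₁²) = √(2895²−1281²) = 2596.2 m/s; delay term = 2·31.4·2596.2/(1281·2895) = 0.04396 s.
t = 108.0/2895 + 0.04396 = 0.08127 s.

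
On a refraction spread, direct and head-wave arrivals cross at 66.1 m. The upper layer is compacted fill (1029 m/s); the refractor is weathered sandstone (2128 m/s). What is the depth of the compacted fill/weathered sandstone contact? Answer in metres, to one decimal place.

h = (x_cross/2)·√((V₂−V₁)/(V₂+V₁)).
(V₂−V₁)/(V₂+V₁) = (2128−1029)/(2128+1029) = 0.3481; √ = 0.5900.
h = (66.1/2)·0.5900 = 19.50 m.

19.5 m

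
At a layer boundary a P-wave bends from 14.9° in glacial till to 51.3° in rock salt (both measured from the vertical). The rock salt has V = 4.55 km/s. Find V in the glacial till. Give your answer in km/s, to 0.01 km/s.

1.50 km/s

Snell's law: sin 14.9°/V₁ = sin 51.3°/V₂.
V₁ = V₂·sin 14.9°/sin 51.3° = 4.55 × 0.3295 = 1.50 km/s.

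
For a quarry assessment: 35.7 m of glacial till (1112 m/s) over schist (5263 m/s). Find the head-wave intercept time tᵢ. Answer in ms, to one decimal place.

62.8 ms

tᵢ = 2h·√(V₂²−V₁²)/(V₁V₂).
√(V₂²−V₁²) = √(5263²−1112²) = 5144.2 m/s.
tᵢ = 2·35.7·5144.2/(1112·5263) = 0.06276 s.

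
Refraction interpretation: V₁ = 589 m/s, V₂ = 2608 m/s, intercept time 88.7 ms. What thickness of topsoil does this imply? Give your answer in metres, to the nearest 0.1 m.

26.8 m

h = tᵢ·V₁·V₂ / (2·√(V₂²−V₁²)).
√(V₂²−V₁²) = √(2608² − 589²) = 2540.6 m/s.
h = 0.0887 s × 589 × 2608 / (2 × 2540.6) = 26.81 m.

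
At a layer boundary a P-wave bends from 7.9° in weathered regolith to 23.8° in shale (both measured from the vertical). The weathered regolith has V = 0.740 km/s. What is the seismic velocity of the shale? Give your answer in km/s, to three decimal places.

sin 7.9° = 0.1374; sin 23.8° = 0.4035.
V₂ = V₁·(sin θ₂/sin θ₁) = 0.740·(0.4035/0.1374) = 2.173 km/s.

2.173 km/s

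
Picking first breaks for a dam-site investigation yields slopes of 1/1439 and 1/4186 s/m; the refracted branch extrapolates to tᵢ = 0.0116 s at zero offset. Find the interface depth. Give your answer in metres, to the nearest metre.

θ_c = arcsin(1439/4186) = 20.11°; cos θ_c = 0.9391.
tᵢ = 2h cos θ_c/V₁ ⇒ h = tᵢ·V₁/(2 cos θ_c) = 0.0116·1439/(2·0.9391) = 8.89 m.

9 m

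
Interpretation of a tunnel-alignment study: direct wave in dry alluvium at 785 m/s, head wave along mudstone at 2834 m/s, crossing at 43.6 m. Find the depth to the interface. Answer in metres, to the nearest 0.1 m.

h = (x_cross/2)·√((V₂−V₁)/(V₂+V₁)).
(V₂−V₁)/(V₂+V₁) = (2834−785)/(2834+785) = 0.5662; √ = 0.7524.
h = (43.6/2)·0.7524 = 16.40 m.

16.4 m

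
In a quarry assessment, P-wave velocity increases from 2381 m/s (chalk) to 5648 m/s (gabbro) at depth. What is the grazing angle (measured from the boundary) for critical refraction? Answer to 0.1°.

65.1°

Critical incidence: sin θ_c = V₁/V₂ = 2381/5648 = 0.4216.
θ_c = arcsin 0.4216 = 24.93°.
Measured from the interface: 90° − 24.93° = 65.07°.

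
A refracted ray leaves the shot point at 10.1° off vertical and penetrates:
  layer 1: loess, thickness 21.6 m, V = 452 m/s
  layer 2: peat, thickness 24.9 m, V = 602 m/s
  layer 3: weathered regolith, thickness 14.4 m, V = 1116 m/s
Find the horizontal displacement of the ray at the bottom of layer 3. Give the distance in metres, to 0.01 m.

16.75 m

Apply Snell's law at each interface; in layer i the horizontal offset is hᵢ·tan θᵢ.
Layer 1: θ = 10.10°; offset = 21.6·tan 10.10° = 3.8475 m.
Layer 2: sin θ = 602·sin 10.1°/452 = 0.2336, θ = 13.51°; offset = 24.9·tan 13.51° = 5.9812 m.
Layer 3: sin θ = 1116·sin 10.1°/452 = 0.4330, θ = 25.66°; offset = 14.4·tan 25.66° = 6.9170 m.
Σ offsets = 16.7457 m.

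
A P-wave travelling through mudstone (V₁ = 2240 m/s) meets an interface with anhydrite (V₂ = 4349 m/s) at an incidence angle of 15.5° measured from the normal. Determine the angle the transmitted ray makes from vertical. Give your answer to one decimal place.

Snell's law: sin θ₂ = (V₂/V₁)·sin θ₁ = (4349/2240)·sin 15.5° = 0.5188.
θ₂ = sin⁻¹(0.5188) = 31.26° (from vertical).

31.3°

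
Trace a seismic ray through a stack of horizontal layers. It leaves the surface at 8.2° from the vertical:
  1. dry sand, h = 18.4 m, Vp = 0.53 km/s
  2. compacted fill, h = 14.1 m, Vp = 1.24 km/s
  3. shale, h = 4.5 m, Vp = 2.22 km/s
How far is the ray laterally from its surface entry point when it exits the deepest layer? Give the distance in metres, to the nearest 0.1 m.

11.0 m

p = sin θ₁/V₁ = sin 8.2°/0.53 = 2.6911e-01 s/km is conserved through the stack.
Layer 1: θ = 8.20°; offset = 18.4·tan 8.20° = 2.651 m.
Layer 2: sin θ = p·1.24 = 0.3337 → θ = 19.49°; offset = 14.1·tan 19.49° = 4.991 m.
Layer 3: sin θ = p·2.22 = 0.5974 → θ = 36.69°; offset = 4.5·tan 36.69° = 3.352 m.
Summing the layer offsets gives 10.995 m.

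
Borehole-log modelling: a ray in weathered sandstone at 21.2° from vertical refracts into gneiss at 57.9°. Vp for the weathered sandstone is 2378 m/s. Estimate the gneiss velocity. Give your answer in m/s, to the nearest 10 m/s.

sin 21.2° = 0.3616; sin 57.9° = 0.8471.
V₂ = V₁·(sin θ₂/sin θ₁) = 2378·(0.8471/0.3616) = 5570.57 m/s.

5570 m/s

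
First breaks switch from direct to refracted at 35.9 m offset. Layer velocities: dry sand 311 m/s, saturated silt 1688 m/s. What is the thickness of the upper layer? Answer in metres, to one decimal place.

x_cross = 2h·√((V₂+V₁)/(V₂−V₁)) → h = x_cross / (2·√((V₂+V₁)/(V₂−V₁))).
√((V₂+V₁)/(V₂−V₁)) = √((1688+311)/(1688−311)) = 1.2049.
h = 35.9 / (2·1.2049) = 14.90 m.

14.9 m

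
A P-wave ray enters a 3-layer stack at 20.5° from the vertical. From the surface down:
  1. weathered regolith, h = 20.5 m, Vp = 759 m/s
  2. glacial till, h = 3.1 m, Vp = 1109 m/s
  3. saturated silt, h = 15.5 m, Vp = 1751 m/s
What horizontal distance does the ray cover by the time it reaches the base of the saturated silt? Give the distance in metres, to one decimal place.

Apply Snell's law at each interface; in layer i the horizontal offset is hᵢ·tan θᵢ.
Layer 1: θ = 20.50°; offset = 20.5·tan 20.50° = 7.665 m.
Layer 2: sin θ = 1109·sin 20.5°/759 = 0.5117, θ = 30.78°; offset = 3.1·tan 30.78° = 1.846 m.
Layer 3: sin θ = 1751·sin 20.5°/759 = 0.8079, θ = 53.89°; offset = 15.5·tan 53.89° = 21.251 m.
Σ offsets = 30.762 m.

30.8 m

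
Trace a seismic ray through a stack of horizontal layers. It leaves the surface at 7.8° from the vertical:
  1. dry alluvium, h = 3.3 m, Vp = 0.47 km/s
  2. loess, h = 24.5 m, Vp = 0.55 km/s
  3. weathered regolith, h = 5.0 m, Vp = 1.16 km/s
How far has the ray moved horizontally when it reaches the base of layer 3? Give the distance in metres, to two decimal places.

Apply Snell's law at each interface; in layer i the horizontal offset is hᵢ·tan θᵢ.
Layer 1: θ = 7.80°; offset = 3.3·tan 7.80° = 0.4520 m.
Layer 2: sin θ = 0.55·sin 7.8°/0.47 = 0.1588, θ = 9.14°; offset = 24.5·tan 9.14° = 3.9410 m.
Layer 3: sin θ = 1.16·sin 7.8°/0.47 = 0.3350, θ = 19.57°; offset = 5.0·tan 19.57° = 1.7775 m.
Σ offsets = 6.1705 m.

6.17 m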